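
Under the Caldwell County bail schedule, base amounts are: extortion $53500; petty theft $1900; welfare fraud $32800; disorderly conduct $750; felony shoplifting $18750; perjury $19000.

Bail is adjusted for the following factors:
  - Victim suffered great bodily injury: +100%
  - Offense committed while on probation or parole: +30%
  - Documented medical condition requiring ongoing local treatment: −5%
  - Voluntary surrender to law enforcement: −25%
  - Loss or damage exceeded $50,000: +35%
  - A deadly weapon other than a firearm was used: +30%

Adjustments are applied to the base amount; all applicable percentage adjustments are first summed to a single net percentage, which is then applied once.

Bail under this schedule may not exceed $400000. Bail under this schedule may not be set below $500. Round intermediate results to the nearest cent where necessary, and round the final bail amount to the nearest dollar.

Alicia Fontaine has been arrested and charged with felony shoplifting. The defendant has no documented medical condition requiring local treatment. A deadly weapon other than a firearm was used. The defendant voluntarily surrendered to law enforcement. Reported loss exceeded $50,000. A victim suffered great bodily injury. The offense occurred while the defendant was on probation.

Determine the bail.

$50625

Base amounts from the schedule: felony shoplifting $18750.
Single charge. Combined base = $18750.
Net percentage adjustment: +100% +30% −25% +35% +30% = +170%. $18750 × 2.7 = $50625.
$50625 is within the $400000 maximum.
$50625 is at or above the $500 minimum.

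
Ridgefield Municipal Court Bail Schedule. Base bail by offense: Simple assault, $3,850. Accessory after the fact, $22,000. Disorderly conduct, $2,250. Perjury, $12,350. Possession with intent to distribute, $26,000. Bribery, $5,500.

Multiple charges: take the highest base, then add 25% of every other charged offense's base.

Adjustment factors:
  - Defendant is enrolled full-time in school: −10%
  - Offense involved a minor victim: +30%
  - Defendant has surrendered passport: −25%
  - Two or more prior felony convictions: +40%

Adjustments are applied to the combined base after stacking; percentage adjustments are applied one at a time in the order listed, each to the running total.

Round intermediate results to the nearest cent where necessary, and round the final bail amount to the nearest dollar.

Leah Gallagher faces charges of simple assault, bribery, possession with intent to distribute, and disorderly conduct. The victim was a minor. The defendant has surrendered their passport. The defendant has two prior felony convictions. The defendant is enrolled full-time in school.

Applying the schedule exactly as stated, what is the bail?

Base amounts from the schedule: simple assault $3,850; bribery $5,500; possession with intent to distribute $26,000; disorderly conduct $2,250.
Stacking rule: highest base plus 25% of each additional charge. Highest is possession with intent to distribute at $26,000. Additional: $3,850 × 25% = $962.50; $5,500 × 25% = $1,375; $2,250 × 25% = $562.50. Combined base = $26,000 + $2,900 = $28,900.
Defendant is enrolled full-time in school (−10%): $28,900 × 0.9 = $26,010.
Offense involved a minor victim (+30%): $26,010 × 1.3 = $33,813.
Defendant has surrendered passport (−25%): $33,813 × 0.75 = $25,359.75.
Two or more prior felony convictions (+40%): $25,359.75 × 1.4 = $35,503.65.
Rounded to the nearest dollar: $35,504.

$35,504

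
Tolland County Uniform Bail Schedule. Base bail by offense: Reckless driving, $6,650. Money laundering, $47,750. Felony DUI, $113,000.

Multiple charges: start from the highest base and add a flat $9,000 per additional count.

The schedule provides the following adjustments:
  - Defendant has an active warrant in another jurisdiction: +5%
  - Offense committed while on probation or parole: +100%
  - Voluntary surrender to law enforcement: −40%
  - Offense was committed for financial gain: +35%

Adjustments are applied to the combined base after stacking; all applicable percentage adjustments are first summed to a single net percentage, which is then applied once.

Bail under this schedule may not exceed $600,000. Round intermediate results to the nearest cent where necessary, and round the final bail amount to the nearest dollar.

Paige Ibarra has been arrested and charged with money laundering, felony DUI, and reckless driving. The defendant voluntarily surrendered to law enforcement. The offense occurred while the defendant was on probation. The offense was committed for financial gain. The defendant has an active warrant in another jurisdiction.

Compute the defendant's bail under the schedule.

$262,000

Base amounts from the schedule: money laundering $47,750; felony DUI $113,000; reckless driving $6,650.
Stacking rule: highest base plus $9,000 per additional charge. Highest is felony DUI at $113,000; 2 additional charges → +$18,000. Combined base = $131,000.
Net percentage adjustment: +5% +100% −40% +35% = +100%. $131,000 × 2 = $262,000.
$262,000 is within the $600,000 maximum.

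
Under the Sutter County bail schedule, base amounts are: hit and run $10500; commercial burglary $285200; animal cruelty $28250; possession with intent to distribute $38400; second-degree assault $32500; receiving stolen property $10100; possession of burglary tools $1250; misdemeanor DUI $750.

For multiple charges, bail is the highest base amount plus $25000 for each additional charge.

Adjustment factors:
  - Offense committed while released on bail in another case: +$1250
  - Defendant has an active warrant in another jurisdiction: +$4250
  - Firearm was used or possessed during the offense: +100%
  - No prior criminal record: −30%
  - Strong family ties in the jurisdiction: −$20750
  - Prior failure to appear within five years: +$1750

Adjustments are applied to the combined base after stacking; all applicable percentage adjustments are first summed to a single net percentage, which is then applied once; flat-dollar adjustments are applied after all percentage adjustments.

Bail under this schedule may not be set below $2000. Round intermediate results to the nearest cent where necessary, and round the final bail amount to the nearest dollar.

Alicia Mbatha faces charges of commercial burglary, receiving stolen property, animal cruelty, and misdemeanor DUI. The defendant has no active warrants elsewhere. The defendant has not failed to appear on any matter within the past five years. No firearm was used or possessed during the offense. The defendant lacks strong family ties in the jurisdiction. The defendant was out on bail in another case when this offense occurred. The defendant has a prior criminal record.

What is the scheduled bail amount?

Base amounts from the schedule: commercial burglary $285200; receiving stolen property $10100; animal cruelty $28250; misdemeanor DUI $750.
Stacking rule: highest base plus $25000 per additional charge. Highest is commercial burglary at $285200; 3 additional charges → +$75000. Combined base = $360200.
Offense committed while released on bail in another case (+$1250 flat): $360200 + $1250 = $361450.
$361450 is at or above the $2000 minimum.

$361450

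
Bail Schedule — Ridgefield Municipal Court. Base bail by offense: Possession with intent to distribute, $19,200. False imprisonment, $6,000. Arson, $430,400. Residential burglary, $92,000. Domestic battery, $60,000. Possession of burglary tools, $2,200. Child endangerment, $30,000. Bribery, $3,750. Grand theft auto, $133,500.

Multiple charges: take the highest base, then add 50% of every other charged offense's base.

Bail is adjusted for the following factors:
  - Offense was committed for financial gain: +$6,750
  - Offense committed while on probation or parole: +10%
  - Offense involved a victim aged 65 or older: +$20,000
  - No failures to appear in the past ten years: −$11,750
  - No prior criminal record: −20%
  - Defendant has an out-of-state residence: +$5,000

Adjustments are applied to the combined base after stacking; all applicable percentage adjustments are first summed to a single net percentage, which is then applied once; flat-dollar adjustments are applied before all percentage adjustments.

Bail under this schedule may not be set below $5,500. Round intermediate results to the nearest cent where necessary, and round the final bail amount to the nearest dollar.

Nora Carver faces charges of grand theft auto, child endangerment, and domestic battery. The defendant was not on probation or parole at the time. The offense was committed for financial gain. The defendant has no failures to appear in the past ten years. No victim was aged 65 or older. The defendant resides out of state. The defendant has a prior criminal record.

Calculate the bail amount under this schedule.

$178,500

Base amounts from the schedule: grand theft auto $133,500; child endangerment $30,000; domestic battery $60,000.
Stacking rule: highest base plus 50% of each additional charge. Highest is grand theft auto at $133,500. Additional: $30,000 × 50% = $15,000; $60,000 × 50% = $30,000. Combined base = $133,500 + $45,000 = $178,500.
Offense was committed for financial gain (+$6,750 flat): $178,500 + $6,750 = $185,250.
No failures to appear in the past ten years (−$11,750 flat): $185,250 − $11,750 = $173,500.
Defendant has an out-of-state residence (+$5,000 flat): $173,500 + $5,000 = $178,500.
$178,500 is at or above the $5,500 minimum.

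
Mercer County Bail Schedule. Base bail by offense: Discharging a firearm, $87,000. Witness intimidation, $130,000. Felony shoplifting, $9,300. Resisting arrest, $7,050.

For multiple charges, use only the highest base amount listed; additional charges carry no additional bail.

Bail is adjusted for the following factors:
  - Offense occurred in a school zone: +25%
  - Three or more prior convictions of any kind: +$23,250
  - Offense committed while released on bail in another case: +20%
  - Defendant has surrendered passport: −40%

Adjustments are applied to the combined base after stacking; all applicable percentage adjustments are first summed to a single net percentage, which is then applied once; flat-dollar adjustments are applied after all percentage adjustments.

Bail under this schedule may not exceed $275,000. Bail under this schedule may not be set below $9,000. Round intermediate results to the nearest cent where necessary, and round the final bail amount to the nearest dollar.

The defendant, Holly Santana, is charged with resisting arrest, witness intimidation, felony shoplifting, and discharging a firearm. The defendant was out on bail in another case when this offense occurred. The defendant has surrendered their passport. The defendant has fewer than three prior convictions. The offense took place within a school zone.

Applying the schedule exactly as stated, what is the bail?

Base amounts from the schedule: resisting arrest $7,050; witness intimidation $130,000; felony shoplifting $9,300; discharging a firearm $87,000.
Stacking rule: use the highest base only. Highest is witness intimidation at $130,000. Combined base = $130,000.
Net percentage adjustment: +25% +20% −40% = +5%. $130,000 × 1.05 = $136,500.
$136,500 is within the $275,000 maximum.
$136,500 is at or above the $9,000 minimum.

$136,500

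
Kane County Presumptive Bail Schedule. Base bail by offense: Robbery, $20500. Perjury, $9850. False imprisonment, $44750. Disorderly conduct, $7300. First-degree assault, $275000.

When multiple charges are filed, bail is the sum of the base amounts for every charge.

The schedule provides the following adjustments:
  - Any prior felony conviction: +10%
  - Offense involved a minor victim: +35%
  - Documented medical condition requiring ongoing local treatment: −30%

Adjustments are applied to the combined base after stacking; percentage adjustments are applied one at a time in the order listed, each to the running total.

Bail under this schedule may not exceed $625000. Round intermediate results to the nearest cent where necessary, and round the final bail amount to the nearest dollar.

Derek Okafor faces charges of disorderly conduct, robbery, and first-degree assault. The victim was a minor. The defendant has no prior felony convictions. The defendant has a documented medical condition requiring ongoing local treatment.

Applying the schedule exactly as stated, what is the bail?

Base amounts from the schedule: disorderly conduct $7300; robbery $20500; first-degree assault $275000.
Stacking rule: sum of all bases. $7300 + $20500 + $275000 = $302800.
Offense involved a minor victim (+35%): $302800 × 1.35 = $408780.
Documented medical condition requiring ongoing local treatment (−30%): $408780 × 0.7 = $286146.
$286146 is within the $625000 maximum.

$286146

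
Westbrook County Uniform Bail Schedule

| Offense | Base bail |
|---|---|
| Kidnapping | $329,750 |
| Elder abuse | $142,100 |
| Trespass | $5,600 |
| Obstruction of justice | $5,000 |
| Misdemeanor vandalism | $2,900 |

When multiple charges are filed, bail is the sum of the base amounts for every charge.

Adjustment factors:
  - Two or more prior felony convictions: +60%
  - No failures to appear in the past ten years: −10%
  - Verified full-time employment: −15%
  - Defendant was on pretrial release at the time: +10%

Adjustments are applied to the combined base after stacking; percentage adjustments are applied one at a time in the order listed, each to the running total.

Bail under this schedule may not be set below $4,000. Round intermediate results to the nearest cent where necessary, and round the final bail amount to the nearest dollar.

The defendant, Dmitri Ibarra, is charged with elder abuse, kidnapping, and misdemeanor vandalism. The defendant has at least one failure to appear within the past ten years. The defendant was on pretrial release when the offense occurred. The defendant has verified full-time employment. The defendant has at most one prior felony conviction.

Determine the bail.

$443,891

Base amounts from the schedule: elder abuse $142,100; kidnapping $329,750; misdemeanor vandalism $2,900.
Stacking rule: sum of all bases. $142,100 + $329,750 + $2,900 = $474,750.
Verified full-time employment (−15%): $474,750 × 0.85 = $403,537.50.
Defendant was on pretrial release at the time (+10%): $403,537.50 × 1.1 = $443,891.25.
$443,891.25 is at or above the $4,000 minimum.
Rounded to the nearest dollar: $443,891.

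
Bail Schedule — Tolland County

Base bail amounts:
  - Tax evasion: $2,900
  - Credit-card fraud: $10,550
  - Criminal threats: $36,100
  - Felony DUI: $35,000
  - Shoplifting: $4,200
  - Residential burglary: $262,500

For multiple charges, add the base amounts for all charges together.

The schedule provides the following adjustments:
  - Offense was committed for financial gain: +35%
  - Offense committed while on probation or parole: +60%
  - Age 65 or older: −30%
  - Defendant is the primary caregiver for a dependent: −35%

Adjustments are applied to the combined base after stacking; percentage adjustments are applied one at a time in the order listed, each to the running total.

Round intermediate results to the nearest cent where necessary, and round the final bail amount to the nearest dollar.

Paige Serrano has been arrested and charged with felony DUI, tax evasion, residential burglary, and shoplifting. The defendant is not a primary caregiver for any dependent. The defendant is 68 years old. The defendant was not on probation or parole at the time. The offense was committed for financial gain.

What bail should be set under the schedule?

$287,847

Base amounts from the schedule: felony DUI $35,000; tax evasion $2,900; residential burglary $262,500; shoplifting $4,200.
Stacking rule: sum of all bases. $35,000 + $2,900 + $262,500 + $4,200 = $304,600.
Offense was committed for financial gain (+35%): $304,600 × 1.35 = $411,210.
Age 65 or older (−30%): $411,210 × 0.7 = $287,847.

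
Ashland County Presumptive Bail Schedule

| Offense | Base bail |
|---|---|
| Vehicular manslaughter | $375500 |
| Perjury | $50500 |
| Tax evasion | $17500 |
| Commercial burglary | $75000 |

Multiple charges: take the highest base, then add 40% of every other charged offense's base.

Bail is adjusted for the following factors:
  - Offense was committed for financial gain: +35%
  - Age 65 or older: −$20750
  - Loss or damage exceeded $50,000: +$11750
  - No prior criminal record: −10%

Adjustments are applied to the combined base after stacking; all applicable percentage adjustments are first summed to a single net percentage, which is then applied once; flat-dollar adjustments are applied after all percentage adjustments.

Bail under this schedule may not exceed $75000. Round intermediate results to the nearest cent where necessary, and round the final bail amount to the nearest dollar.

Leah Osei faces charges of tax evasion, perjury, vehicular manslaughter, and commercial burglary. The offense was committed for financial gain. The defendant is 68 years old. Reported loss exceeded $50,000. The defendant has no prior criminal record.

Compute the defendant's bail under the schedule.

$75000

Base amounts from the schedule: tax evasion $17500; perjury $50500; vehicular manslaughter $375500; commercial burglary $75000.
Stacking rule: highest base plus 40% of each additional charge. Highest is vehicular manslaughter at $375500. Additional: $17500 × 40% = $7000; $50500 × 40% = $20200; $75000 × 40% = $30000. Combined base = $375500 + $57200 = $432700.
Net percentage adjustment: +35% −10% = +25%. $432700 × 1.25 = $540875.
Age 65 or older (−$20750 flat): $540875 − $20750 = $520125.
Loss or damage exceeded $50,000 (+$11750 flat): $520125 + $11750 = $531875.
Result $531875 exceeds the maximum of $75000; bail is capped at $75000.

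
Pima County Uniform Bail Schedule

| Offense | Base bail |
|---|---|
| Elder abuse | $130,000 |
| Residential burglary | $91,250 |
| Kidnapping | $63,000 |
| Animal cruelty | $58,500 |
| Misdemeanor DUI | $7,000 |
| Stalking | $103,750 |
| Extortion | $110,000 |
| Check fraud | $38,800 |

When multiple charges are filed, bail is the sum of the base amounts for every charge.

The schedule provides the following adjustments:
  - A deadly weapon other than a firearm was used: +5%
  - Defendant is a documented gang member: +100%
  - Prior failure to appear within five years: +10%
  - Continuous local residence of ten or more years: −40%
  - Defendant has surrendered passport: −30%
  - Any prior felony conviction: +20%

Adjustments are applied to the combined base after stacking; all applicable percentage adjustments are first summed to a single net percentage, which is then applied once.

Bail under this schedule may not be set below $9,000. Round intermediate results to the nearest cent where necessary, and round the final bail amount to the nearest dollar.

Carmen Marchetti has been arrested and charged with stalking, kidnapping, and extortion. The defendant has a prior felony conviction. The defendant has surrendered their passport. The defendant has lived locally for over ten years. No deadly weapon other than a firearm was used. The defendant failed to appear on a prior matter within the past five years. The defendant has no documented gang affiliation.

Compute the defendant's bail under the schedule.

$166,050

Base amounts from the schedule: stalking $103,750; kidnapping $63,000; extortion $110,000.
Stacking rule: sum of all bases. $103,750 + $63,000 + $110,000 = $276,750.
Net percentage adjustment: +10% −40% −30% +20% = −40%. $276,750 × 0.6 = $166,050.
$166,050 is at or above the $9,000 minimum.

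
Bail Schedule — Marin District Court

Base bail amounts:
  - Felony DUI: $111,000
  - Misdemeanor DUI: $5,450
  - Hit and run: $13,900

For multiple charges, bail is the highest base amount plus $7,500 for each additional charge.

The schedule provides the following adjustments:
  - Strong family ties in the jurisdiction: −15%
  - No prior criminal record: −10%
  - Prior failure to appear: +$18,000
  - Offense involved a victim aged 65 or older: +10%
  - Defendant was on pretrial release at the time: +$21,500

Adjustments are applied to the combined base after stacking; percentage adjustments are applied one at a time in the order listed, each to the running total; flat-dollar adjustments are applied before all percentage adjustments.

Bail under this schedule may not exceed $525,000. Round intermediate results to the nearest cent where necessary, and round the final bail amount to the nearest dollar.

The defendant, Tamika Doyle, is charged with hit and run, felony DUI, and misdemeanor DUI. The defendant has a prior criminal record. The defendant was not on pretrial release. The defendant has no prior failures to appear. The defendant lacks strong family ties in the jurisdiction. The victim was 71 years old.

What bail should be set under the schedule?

Base amounts from the schedule: hit and run $13,900; felony DUI $111,000; misdemeanor DUI $5,450.
Stacking rule: highest base plus $7,500 per additional charge. Highest is felony DUI at $111,000; 2 additional charges → +$15,000. Combined base = $126,000.
Offense involved a victim aged 65 or older (+10%): $126,000 × 1.1 = $138,600.
$138,600 is within the $525,000 maximum.

$138,600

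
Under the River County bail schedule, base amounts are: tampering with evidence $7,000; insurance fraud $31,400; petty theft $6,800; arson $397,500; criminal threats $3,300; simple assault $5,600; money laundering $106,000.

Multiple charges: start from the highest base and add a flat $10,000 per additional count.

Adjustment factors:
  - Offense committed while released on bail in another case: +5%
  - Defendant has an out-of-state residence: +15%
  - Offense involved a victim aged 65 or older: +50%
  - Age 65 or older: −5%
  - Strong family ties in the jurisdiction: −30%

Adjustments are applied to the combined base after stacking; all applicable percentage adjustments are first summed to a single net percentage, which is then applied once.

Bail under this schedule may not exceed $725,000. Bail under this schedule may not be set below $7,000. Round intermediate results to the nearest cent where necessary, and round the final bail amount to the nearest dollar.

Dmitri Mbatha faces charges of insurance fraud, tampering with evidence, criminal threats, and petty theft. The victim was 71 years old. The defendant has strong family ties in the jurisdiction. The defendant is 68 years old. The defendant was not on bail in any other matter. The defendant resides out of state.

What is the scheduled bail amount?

$79,820

Base amounts from the schedule: insurance fraud $31,400; tampering with evidence $7,000; criminal threats $3,300; petty theft $6,800.
Stacking rule: highest base plus $10,000 per additional charge. Highest is insurance fraud at $31,400; 3 additional charges → +$30,000. Combined base = $61,400.
Net percentage adjustment: +15% +50% −5% −30% = +30%. $61,400 × 1.3 = $79,820.
$79,820 is within the $725,000 maximum.
$79,820 is at or above the $7,000 minimum.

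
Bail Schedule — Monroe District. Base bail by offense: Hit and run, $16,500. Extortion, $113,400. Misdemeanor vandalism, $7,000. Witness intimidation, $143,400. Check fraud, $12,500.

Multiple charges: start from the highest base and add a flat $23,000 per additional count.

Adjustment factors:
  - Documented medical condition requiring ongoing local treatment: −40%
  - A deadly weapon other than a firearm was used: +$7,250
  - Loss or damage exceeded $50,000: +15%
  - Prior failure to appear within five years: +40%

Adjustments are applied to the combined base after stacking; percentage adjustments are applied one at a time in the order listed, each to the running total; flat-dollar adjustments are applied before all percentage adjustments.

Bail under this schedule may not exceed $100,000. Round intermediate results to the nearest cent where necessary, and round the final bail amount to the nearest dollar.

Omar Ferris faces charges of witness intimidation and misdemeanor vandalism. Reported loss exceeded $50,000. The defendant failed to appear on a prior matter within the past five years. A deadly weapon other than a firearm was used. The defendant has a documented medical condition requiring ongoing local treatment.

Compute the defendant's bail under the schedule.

Base amounts from the schedule: witness intimidation $143,400; misdemeanor vandalism $7,000.
Stacking rule: highest base plus $23,000 per additional charge. Highest is witness intimidation at $143,400; 1 additional charge → +$23,000. Combined base = $166,400.
A deadly weapon other than a firearm was used (+$7,250 flat): $166,400 + $7,250 = $173,650.
Documented medical condition requiring ongoing local treatment (−40%): $173,650 × 0.6 = $104,190.
Loss or damage exceeded $50,000 (+15%): $104,190 × 1.15 = $119,818.50.
Prior failure to appear within five years (+40%): $119,818.50 × 1.4 = $167,745.90.
Result $167,745.90 exceeds the maximum of $100,000; bail is capped at $100,000.

$100,000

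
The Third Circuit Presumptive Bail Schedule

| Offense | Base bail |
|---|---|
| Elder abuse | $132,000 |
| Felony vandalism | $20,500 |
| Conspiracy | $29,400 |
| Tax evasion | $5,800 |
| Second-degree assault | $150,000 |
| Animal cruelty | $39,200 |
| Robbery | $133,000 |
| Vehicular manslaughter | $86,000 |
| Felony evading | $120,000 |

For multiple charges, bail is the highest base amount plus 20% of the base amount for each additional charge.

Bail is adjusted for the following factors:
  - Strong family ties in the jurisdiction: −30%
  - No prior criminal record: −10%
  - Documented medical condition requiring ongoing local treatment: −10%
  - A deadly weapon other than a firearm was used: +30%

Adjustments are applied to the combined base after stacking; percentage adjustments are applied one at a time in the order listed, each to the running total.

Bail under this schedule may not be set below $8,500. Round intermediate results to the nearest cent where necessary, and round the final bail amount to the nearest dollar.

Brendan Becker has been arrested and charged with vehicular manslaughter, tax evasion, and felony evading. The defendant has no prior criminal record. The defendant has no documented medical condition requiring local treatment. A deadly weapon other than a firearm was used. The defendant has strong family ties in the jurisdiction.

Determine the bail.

Base amounts from the schedule: vehicular manslaughter $86,000; tax evasion $5,800; felony evading $120,000.
Stacking rule: highest base plus 20% of each additional charge. Highest is felony evading at $120,000. Additional: $86,000 × 20% = $17,200; $5,800 × 20% = $1,160. Combined base = $120,000 + $18,360 = $138,360.
Strong family ties in the jurisdiction (−30%): $138,360 × 0.7 = $96,852.
No prior criminal record (−10%): $96,852 × 0.9 = $87,166.80.
A deadly weapon other than a firearm was used (+30%): $87,166.80 × 1.3 = $113,316.84.
$113,316.84 is at or above the $8,500 minimum.
Rounded to the nearest dollar: $113,317.

$113,317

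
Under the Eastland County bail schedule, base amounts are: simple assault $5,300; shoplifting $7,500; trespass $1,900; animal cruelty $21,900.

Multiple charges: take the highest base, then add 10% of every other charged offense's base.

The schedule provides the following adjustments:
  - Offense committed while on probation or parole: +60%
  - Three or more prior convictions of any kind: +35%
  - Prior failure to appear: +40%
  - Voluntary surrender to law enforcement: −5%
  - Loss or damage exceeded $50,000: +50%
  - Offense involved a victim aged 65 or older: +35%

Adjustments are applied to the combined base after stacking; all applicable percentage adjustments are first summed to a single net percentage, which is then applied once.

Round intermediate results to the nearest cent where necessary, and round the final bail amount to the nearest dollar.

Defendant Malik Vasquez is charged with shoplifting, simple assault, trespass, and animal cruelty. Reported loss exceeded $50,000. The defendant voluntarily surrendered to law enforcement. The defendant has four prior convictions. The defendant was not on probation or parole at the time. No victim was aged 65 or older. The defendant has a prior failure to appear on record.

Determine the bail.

$51,414

Base amounts from the schedule: shoplifting $7,500; simple assault $5,300; trespass $1,900; animal cruelty $21,900.
Stacking rule: highest base plus 10% of each additional charge. Highest is animal cruelty at $21,900. Additional: $7,500 × 10% = $750; $5,300 × 10% = $530; $1,900 × 10% = $190. Combined base = $21,900 + $1,470 = $23,370.
Net percentage adjustment: +35% +40% −5% +50% = +120%. $23,370 × 2.2 = $51,414.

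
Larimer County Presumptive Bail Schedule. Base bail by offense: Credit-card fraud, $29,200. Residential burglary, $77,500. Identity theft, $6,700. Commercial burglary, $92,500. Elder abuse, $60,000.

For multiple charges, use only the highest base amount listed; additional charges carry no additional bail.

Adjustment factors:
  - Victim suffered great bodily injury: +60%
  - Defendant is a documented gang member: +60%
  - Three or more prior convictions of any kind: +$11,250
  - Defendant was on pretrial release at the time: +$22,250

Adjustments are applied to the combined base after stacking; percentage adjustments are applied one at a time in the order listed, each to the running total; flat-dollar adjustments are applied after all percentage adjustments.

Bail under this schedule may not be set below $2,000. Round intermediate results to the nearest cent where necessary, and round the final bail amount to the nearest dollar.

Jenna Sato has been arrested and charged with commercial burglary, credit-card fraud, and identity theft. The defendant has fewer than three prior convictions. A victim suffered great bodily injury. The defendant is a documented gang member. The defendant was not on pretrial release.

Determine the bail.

$236,800

Base amounts from the schedule: commercial burglary $92,500; credit-card fraud $29,200; identity theft $6,700.
Stacking rule: use the highest base only. Highest is commercial burglary at $92,500. Combined base = $92,500.
Victim suffered great bodily injury (+60%): $92,500 × 1.6 = $148,000.
Defendant is a documented gang member (+60%): $148,000 × 1.6 = $236,800.
$236,800 is at or above the $2,000 minimum.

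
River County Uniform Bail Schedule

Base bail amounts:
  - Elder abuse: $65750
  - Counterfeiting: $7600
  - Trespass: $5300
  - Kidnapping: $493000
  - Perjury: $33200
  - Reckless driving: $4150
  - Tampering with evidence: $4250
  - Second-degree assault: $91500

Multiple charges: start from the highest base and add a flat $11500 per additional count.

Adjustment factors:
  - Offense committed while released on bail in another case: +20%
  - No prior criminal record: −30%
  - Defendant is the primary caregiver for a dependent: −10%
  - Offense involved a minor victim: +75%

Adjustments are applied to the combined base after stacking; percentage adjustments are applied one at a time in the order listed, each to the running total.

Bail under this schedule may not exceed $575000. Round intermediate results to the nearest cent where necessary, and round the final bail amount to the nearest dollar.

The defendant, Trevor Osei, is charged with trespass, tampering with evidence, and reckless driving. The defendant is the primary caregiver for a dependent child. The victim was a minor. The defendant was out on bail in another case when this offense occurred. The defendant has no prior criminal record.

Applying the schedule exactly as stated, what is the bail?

$37441

Base amounts from the schedule: trespass $5300; tampering with evidence $4250; reckless driving $4150.
Stacking rule: highest base plus $11500 per additional charge. Highest is trespass at $5300; 2 additional charges → +$23000. Combined base = $28300.
Offense committed while released on bail in another case (+20%): $28300 × 1.2 = $33960.
No prior criminal record (−30%): $33960 × 0.7 = $23772.
Defendant is the primary caregiver for a dependent (−10%): $23772 × 0.9 = $21394.80.
Offense involved a minor victim (+75%): $21394.80 × 1.75 = $37440.90.
$37440.90 is within the $575000 maximum.
Rounded to the nearest dollar: $37441.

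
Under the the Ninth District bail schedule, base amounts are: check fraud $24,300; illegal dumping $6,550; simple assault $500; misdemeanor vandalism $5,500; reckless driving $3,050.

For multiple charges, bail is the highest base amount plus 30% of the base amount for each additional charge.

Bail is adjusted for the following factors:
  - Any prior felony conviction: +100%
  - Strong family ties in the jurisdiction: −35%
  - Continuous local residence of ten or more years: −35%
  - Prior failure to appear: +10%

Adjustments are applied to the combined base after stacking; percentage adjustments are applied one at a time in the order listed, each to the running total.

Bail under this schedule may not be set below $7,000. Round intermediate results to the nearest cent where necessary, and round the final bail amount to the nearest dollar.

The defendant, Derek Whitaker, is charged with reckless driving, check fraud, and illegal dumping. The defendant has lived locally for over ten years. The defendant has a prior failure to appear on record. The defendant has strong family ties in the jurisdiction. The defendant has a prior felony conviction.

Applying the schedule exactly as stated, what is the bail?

Base amounts from the schedule: reckless driving $3,050; check fraud $24,300; illegal dumping $6,550.
Stacking rule: highest base plus 30% of each additional charge. Highest is check fraud at $24,300. Additional: $3,050 × 30% = $915; $6,550 × 30% = $1,965. Combined base = $24,300 + $2,880 = $27,180.
Any prior felony conviction (+100%): $27,180 × 2 = $54,360.
Strong family ties in the jurisdiction (−35%): $54,360 × 0.65 = $35,334.
Continuous local residence of ten or more years (−35%): $35,334 × 0.65 = $22,967.10.
Prior failure to appear (+10%): $22,967.10 × 1.1 = $25,263.81.
$25,263.81 is at or above the $7,000 minimum.
Rounded to the nearest dollar: $25,264.

$25,264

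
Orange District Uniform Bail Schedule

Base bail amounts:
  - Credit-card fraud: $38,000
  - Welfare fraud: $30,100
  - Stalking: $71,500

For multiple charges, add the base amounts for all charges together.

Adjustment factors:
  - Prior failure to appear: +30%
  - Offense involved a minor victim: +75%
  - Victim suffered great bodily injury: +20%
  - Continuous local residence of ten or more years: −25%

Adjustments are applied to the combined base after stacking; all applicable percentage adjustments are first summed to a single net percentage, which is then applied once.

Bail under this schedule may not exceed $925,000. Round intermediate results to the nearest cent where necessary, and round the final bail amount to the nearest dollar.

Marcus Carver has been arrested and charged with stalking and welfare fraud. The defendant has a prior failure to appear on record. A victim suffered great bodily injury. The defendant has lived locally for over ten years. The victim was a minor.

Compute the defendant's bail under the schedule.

Base amounts from the schedule: stalking $71,500; welfare fraud $30,100.
Stacking rule: sum of all bases. $71,500 + $30,100 = $101,600.
Net percentage adjustment: +30% +75% +20% −25% = +100%. $101,600 × 2 = $203,200.
$203,200 is within the $925,000 maximum.

$203,200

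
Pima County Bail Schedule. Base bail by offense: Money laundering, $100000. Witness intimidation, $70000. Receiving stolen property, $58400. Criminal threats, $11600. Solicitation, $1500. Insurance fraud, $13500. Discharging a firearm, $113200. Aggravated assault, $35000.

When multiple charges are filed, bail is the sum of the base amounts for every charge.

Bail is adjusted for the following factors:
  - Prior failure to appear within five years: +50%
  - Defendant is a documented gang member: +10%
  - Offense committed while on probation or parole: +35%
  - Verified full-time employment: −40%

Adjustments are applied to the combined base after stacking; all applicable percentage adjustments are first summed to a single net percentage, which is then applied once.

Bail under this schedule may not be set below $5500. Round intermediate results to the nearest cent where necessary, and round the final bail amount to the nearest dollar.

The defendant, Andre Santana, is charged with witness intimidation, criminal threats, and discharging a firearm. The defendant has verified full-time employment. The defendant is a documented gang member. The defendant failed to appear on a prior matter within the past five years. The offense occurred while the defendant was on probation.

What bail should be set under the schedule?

Base amounts from the schedule: witness intimidation $70000; criminal threats $11600; discharging a firearm $113200.
Stacking rule: sum of all bases. $70000 + $11600 + $113200 = $194800.
Net percentage adjustment: +50% +10% +35% −40% = +55%. $194800 × 1.55 = $301940.
$301940 is at or above the $5500 minimum.

$301940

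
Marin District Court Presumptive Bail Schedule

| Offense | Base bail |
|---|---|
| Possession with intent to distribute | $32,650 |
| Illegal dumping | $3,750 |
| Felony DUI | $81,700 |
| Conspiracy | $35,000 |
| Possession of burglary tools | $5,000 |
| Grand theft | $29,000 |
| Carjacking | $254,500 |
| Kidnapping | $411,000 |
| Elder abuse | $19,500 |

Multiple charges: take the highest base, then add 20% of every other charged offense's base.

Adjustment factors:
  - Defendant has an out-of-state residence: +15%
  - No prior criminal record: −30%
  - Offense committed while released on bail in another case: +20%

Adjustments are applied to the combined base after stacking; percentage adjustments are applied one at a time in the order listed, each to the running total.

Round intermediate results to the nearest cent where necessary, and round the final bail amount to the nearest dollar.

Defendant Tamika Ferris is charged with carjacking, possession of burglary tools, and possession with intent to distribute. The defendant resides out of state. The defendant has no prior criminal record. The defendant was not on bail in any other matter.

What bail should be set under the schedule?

$210,934

Base amounts from the schedule: carjacking $254,500; possession of burglary tools $5,000; possession with intent to distribute $32,650.
Stacking rule: highest base plus 20% of each additional charge. Highest is carjacking at $254,500. Additional: $5,000 × 20% = $1,000; $32,650 × 20% = $6,530. Combined base = $254,500 + $7,530 = $262,030.
Defendant has an out-of-state residence (+15%): $262,030 × 1.15 = $301,334.50.
No prior criminal record (−30%): $301,334.50 × 0.7 = $210,934.15.
Rounded to the nearest dollar: $210,934.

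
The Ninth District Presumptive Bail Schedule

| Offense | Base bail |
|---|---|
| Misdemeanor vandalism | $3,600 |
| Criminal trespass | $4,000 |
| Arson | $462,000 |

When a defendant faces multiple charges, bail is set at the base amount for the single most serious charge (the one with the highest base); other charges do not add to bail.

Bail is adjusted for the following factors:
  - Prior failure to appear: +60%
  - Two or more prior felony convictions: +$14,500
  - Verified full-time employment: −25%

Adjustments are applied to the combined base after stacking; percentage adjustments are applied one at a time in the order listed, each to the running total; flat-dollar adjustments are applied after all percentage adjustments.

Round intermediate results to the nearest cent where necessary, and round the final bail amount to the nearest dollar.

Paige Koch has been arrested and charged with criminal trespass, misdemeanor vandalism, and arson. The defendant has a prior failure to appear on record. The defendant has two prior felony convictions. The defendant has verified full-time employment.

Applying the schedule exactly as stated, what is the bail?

$568,900

Base amounts from the schedule: criminal trespass $4,000; misdemeanor vandalism $3,600; arson $462,000.
Stacking rule: use the highest base only. Highest is arson at $462,000. Combined base = $462,000.
Prior failure to appear (+60%): $462,000 × 1.6 = $739,200.
Verified full-time employment (−25%): $739,200 × 0.75 = $554,400.
Two or more prior felony convictions (+$14,500 flat): $554,400 + $14,500 = $568,900.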